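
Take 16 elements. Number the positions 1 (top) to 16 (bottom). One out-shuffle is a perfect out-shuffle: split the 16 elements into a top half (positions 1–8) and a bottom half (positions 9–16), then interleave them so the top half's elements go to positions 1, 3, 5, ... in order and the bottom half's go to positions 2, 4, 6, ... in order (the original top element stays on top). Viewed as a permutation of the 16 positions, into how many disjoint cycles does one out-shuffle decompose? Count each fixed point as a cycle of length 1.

6

Trace each unvisited position around until it returns:
(1) (2 3 5 9) (4 7 13 10) (6 11) (8 15 14 12) (16)
6 cycles in total.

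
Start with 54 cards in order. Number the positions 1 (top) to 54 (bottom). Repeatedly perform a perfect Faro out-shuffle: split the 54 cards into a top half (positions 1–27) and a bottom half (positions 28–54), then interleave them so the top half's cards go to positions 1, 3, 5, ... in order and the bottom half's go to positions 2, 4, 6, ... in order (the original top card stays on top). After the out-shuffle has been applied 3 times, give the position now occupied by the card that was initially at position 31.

29

Track the card's position through each out-shuffle:
31 → 8 → 15 → 29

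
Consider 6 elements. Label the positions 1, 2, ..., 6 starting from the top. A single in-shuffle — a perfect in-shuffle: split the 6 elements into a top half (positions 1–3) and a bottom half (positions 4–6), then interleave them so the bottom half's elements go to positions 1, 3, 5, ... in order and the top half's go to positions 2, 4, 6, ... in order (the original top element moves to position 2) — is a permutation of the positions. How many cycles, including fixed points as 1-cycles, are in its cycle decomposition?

2

Trace each unvisited position around until it returns:
(1 2 4) (3 6 5)
2 cycles in total.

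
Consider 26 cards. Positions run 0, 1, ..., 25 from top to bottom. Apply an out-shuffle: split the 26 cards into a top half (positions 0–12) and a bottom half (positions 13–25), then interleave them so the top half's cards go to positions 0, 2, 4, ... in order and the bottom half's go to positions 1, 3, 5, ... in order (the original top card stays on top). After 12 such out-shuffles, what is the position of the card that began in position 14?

Track the card's position through each out-shuffle:
14 → 3 → 6 → 12 → 24 → 23 → 21 → 17 → 9 → 18 → 11 → 22 → 19

19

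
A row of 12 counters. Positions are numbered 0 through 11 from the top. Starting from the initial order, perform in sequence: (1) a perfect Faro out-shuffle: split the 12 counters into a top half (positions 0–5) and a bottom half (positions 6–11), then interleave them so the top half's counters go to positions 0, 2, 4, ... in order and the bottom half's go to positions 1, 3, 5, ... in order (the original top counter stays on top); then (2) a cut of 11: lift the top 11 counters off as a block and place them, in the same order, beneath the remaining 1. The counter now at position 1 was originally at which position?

Undo the operations in reverse order, starting from position 1:
  undo op 2 (cut 11): 1 ← 0
  undo op 1 (out-shuffle, from top half): 0 ← 0
So the counter at position 1 came from original position 0.

0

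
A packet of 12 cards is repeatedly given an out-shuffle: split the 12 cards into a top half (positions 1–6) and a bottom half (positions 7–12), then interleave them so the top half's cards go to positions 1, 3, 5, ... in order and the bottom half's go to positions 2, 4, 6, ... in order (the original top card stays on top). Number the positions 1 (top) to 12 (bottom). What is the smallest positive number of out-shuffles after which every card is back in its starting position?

10

The out-shuffle permutes the 12 positions with cycle lengths [1, 1, 10].
Every card is home exactly when every cycle has completed a whole number of laps, i.e. after lcm(1, 10) = 10 out-shuffles.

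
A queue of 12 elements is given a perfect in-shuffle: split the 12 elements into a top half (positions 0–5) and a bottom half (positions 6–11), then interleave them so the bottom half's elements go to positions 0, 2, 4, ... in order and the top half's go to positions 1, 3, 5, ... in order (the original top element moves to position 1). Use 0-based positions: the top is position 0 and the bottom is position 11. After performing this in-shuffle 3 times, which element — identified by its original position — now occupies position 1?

Work backwards from position 1, undoing one in-shuffle at a time:
1 ← 0 ← 6 ← 9
So the element now at position 1 started at position 9.

9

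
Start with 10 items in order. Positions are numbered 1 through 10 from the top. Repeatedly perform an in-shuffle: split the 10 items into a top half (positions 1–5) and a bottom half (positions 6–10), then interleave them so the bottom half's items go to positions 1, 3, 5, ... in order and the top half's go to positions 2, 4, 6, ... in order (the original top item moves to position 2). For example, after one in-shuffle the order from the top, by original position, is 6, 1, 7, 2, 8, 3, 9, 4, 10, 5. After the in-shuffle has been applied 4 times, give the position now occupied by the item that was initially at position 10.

Track the item's position through each in-shuffle:
10 → 9 → 7 → 3 → 6

6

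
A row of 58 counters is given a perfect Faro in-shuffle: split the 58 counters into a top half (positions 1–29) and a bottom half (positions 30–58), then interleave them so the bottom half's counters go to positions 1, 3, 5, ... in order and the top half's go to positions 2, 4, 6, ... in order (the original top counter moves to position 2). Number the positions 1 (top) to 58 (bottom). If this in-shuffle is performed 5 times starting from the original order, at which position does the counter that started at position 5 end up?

Track the counter's position through each in-shuffle:
5 → 10 → 20 → 40 → 21 → 42

42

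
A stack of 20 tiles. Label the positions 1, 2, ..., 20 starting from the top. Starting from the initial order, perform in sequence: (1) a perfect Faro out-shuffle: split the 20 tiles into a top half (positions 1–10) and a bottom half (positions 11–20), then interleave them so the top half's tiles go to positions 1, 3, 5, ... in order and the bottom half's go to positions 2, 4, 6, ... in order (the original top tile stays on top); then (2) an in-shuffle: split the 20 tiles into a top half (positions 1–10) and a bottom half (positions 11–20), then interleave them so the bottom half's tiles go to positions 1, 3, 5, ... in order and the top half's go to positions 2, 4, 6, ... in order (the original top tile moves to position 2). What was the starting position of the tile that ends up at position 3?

16

Undo the operations in reverse order, starting from position 3:
  undo op 2 (in-shuffle, from bottom half): 3 ← 12
  undo op 1 (out-shuffle, from bottom half): 12 ← 16
So the tile at position 3 came from original position 16.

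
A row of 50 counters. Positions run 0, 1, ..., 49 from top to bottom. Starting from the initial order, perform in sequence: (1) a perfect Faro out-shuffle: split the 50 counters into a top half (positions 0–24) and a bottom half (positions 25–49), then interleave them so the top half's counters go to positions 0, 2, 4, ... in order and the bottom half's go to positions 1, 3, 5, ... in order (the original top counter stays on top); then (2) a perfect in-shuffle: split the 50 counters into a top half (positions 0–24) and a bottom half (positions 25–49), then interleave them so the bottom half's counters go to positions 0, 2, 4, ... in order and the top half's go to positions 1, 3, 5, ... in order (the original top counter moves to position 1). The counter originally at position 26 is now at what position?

7

Track the counter from position 26 forward through each operation:
  after op 1 (out-shuffle): 26 → 3
  after op 2 (in-shuffle): 3 → 7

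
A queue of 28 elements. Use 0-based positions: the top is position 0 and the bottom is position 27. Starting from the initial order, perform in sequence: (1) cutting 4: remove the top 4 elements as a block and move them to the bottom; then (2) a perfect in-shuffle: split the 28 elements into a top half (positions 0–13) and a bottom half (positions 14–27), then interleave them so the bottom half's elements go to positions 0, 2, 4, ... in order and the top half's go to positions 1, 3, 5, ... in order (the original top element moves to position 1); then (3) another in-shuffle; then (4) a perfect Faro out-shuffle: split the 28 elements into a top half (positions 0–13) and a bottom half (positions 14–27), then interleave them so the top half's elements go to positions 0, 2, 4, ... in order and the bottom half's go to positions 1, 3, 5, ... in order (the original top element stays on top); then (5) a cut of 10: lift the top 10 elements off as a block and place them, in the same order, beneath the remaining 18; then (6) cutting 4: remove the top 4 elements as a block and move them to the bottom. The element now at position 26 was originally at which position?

12

Undo the operations in reverse order, starting from position 26:
  undo op 6 (cut 4): 26 ← 2
  undo op 5 (cut 10): 2 ← 12
  undo op 4 (out-shuffle, from top half): 12 ← 6
  undo op 3 (in-shuffle, from bottom half): 6 ← 17
  undo op 2 (in-shuffle, from top half): 17 ← 8
  undo op 1 (cut 4): 8 ← 12
So the element at position 26 came from original position 12.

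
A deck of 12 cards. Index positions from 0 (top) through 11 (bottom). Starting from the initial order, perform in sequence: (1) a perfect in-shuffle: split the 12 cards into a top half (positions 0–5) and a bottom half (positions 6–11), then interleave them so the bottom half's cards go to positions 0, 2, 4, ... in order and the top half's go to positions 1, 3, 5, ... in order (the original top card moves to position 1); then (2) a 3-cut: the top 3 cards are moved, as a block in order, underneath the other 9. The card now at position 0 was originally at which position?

1

Undo the operations in reverse order, starting from position 0:
  undo op 2 (cut 3): 0 ← 3
  undo op 1 (in-shuffle, from top half): 3 ← 1
So the card at position 0 came from original position 1.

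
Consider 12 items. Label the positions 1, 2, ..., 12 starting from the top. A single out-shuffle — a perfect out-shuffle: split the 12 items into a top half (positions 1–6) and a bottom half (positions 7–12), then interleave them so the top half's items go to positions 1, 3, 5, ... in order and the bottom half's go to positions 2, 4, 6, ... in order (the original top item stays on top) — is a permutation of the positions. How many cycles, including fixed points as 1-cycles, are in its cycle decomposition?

Trace each unvisited position around until it returns:
(1) (2 3 5 9 6 11 10 8 4 7) (12)
3 cycles in total.

3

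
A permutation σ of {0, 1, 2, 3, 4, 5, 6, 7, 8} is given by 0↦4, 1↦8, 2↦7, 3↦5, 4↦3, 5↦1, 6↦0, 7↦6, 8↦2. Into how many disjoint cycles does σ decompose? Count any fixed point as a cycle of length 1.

Cycle decomposition: (0 4 3 5 1 8 2 7 6).
1 cycle.

1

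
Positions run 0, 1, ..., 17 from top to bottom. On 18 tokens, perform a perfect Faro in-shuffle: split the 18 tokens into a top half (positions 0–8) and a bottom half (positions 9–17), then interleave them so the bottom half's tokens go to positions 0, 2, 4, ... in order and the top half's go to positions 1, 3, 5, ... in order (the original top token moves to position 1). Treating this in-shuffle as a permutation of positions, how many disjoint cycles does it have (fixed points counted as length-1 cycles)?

Trace each unvisited position around until it returns:
(0 1 3 7 15 12 ... len 18)
1 cycle in total.

1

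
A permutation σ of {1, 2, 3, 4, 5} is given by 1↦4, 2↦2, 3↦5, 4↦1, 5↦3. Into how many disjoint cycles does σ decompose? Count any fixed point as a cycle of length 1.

Cycle decomposition: (1 4) (2) (3 5).
3 cycles.

3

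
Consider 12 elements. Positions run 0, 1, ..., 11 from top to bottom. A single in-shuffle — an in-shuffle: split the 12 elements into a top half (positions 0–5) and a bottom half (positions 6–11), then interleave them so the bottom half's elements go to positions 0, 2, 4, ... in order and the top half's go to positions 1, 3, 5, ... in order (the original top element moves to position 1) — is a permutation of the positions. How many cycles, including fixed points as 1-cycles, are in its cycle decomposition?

Trace each unvisited position around until it returns:
(0 1 3 7 2 5 ... len 12)
1 cycle in total.

1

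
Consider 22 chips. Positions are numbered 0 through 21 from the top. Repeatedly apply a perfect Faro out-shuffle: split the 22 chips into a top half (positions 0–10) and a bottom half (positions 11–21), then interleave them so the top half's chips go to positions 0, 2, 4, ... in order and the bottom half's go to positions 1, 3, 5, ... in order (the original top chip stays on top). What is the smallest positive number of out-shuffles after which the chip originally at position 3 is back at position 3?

Follow position 3 under repeated out-shuffles:
3 → 6 → 12 → 3
It first returns after 3 out-shuffles.

3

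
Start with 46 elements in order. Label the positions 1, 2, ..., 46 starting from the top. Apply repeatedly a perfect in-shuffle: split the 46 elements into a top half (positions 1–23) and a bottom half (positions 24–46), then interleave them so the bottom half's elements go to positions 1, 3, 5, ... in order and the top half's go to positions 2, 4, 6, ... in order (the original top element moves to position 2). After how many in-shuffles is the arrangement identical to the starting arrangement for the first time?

23

The in-shuffle permutes the 46 positions with cycle lengths [23, 23].
Every element is home exactly when every cycle has completed a whole number of laps, i.e. after lcm(23) = 23 in-shuffles.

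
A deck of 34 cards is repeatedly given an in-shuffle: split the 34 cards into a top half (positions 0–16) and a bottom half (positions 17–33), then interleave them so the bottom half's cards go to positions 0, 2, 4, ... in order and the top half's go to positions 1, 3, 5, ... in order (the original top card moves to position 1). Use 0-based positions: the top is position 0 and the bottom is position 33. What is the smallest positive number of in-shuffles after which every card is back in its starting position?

The in-shuffle permutes the 34 positions with cycle lengths [3, 3, 4, 12, 12].
Every card is home exactly when every cycle has completed a whole number of laps, i.e. after lcm(3, 4, 12) = 12 in-shuffles.

12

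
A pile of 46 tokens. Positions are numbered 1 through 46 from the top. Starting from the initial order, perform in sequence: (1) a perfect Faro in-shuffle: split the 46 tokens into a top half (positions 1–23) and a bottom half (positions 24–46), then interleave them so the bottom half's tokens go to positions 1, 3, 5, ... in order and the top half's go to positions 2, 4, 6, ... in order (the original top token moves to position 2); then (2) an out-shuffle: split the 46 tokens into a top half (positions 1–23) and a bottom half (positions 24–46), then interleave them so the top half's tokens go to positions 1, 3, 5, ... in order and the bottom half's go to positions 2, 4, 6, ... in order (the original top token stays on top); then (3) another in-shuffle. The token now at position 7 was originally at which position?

7

Undo the operations in reverse order, starting from position 7:
  undo op 3 (in-shuffle, from bottom half): 7 ← 27
  undo op 2 (out-shuffle, from top half): 27 ← 14
  undo op 1 (in-shuffle, from top half): 14 ← 7
So the token at position 7 came from original position 7.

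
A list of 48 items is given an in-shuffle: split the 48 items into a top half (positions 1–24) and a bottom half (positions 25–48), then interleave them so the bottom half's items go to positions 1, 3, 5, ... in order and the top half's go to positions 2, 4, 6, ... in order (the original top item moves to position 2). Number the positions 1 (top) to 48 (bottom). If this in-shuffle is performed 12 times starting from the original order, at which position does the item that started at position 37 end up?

Track the item's position through each in-shuffle:
37 → 25 → 1 → 2 → 4 → 8 → 16 → 32 → 15 → 30 → 11 → 22 → 44

44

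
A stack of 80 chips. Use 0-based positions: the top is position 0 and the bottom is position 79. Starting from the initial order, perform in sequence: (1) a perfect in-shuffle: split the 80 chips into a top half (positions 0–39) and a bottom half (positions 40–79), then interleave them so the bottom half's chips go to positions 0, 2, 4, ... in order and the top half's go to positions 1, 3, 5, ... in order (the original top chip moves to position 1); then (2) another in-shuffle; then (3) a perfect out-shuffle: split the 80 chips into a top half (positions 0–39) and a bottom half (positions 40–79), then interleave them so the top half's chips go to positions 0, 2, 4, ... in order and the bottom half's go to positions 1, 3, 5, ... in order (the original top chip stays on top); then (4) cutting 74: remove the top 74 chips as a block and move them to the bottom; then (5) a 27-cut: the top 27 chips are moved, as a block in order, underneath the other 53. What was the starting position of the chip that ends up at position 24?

35

Undo the operations in reverse order, starting from position 24:
  undo op 5 (cut 27): 24 ← 51
  undo op 4 (cut 74): 51 ← 45
  undo op 3 (out-shuffle, from bottom half): 45 ← 62
  undo op 2 (in-shuffle, from bottom half): 62 ← 71
  undo op 1 (in-shuffle, from top half): 71 ← 35
So the chip at position 24 came from original position 35.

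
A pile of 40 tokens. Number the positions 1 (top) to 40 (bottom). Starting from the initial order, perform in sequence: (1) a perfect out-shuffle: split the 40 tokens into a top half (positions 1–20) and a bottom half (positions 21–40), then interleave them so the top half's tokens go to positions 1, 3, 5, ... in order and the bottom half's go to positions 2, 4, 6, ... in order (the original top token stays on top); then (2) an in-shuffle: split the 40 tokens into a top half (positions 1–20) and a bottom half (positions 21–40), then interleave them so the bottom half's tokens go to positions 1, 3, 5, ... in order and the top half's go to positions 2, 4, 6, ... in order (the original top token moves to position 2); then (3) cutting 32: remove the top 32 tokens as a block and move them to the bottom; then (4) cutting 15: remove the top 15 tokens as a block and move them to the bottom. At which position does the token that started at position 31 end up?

36

Track the token from position 31 forward through each operation:
  after op 1 (out-shuffle): 31 → 22
  after op 2 (in-shuffle): 22 → 3
  after op 3 (cut 32): 3 → 11
  after op 4 (cut 15): 11 → 36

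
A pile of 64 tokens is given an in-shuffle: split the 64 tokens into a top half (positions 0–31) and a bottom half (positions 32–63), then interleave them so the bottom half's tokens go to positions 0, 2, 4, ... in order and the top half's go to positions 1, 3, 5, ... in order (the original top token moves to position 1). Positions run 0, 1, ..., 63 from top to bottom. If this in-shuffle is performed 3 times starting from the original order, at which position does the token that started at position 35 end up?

Track the token's position through each in-shuffle:
35 → 6 → 13 → 27

27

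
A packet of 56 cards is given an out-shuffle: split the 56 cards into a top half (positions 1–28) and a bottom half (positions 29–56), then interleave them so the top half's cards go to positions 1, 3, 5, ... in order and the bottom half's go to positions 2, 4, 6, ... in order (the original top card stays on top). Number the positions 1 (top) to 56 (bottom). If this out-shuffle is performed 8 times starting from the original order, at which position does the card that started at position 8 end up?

33

Track the card's position through each out-shuffle:
8 → 15 → 29 → 2 → 3 → 5 → 9 → 17 → 33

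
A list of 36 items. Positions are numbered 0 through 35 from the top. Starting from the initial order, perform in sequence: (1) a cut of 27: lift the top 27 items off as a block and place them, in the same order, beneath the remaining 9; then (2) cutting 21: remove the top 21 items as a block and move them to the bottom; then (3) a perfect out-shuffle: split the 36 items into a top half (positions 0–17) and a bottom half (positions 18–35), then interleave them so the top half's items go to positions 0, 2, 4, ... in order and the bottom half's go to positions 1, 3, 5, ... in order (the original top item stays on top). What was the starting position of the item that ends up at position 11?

35

Undo the operations in reverse order, starting from position 11:
  undo op 3 (out-shuffle, from bottom half): 11 ← 23
  undo op 2 (cut 21): 23 ← 8
  undo op 1 (cut 27): 8 ← 35
So the item at position 11 came from original position 35.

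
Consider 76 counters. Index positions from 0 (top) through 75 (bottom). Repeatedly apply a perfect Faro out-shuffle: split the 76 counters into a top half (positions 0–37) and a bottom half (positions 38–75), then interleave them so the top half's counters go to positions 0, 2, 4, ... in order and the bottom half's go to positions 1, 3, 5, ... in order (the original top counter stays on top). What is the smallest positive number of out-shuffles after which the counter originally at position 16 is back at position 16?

20

Follow position 16 under repeated out-shuffles:
16 → 32 → 64 → 53 → 31 → 62 → 49 → 23 → 46 → 17 → 34 → 68 → 61 → 47 → 19 → 38 → 1 → 2 → 4 → 8 → 16
It first returns after 20 out-shuffles.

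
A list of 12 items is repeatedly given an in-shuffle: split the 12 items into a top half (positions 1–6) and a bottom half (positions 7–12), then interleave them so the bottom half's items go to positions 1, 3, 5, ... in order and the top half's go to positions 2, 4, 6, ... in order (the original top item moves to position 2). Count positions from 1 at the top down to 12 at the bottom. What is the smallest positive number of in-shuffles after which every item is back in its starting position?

The in-shuffle permutes the 12 positions with cycle lengths [12].
Every item is home exactly when every cycle has completed a whole number of laps, i.e. after lcm(12) = 12 in-shuffles.

12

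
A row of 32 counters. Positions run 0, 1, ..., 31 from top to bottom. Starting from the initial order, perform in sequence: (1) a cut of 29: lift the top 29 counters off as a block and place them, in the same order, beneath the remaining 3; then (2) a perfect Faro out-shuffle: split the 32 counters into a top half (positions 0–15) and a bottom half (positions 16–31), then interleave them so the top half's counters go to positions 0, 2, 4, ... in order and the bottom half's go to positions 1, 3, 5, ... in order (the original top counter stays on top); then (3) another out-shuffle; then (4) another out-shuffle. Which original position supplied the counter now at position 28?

Undo the operations in reverse order, starting from position 28:
  undo op 4 (out-shuffle, from top half): 28 ← 14
  undo op 3 (out-shuffle, from top half): 14 ← 7
  undo op 2 (out-shuffle, from bottom half): 7 ← 19
  undo op 1 (cut 29): 19 ← 16
So the counter at position 28 came from original position 16.

16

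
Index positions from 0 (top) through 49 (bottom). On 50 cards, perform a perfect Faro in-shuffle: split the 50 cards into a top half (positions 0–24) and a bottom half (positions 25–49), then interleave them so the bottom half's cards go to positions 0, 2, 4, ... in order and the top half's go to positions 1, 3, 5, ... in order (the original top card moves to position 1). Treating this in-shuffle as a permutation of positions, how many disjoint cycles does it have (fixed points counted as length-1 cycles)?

7

Trace each unvisited position around until it returns:
(0 1 3 7 15 31 12 25) (2 5 11 23 47 44 38 26) (4 9 19 39 28 6 13 27) (8 17 35 20 41 32 14 29) (10 21 43 36 22 45 40 30) (16 33) (18 37 24 49 48 46 42 34)
7 cycles in total.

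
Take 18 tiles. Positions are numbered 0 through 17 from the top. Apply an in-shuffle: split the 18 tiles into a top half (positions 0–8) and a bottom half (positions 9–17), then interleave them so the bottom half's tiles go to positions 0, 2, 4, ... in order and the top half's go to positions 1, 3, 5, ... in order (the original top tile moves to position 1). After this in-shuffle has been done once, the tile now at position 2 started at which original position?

10

Work backwards from position 2, undoing one in-shuffle at a time:
2 ← 10
So the tile now at position 2 started at position 10.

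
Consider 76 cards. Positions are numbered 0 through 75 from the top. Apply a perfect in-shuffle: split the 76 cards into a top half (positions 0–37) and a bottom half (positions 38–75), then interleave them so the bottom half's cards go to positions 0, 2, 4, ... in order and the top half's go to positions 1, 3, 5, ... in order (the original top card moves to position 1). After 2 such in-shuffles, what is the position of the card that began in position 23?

Track the card's position through each in-shuffle:
23 → 47 → 18

18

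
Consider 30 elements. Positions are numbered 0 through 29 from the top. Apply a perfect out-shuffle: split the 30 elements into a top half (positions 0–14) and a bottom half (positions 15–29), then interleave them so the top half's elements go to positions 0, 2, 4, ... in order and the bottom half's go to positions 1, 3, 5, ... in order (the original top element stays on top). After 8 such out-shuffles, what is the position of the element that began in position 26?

Track the element's position through each out-shuffle:
26 → 23 → 17 → 5 → 10 → 20 → 11 → 22 → 15

15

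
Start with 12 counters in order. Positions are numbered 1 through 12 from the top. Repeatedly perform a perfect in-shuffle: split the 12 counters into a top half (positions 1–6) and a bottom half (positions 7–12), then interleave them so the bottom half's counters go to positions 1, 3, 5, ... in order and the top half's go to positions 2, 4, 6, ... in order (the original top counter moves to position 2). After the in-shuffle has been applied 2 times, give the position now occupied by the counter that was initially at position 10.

1

Track the counter's position through each in-shuffle:
10 → 7 → 1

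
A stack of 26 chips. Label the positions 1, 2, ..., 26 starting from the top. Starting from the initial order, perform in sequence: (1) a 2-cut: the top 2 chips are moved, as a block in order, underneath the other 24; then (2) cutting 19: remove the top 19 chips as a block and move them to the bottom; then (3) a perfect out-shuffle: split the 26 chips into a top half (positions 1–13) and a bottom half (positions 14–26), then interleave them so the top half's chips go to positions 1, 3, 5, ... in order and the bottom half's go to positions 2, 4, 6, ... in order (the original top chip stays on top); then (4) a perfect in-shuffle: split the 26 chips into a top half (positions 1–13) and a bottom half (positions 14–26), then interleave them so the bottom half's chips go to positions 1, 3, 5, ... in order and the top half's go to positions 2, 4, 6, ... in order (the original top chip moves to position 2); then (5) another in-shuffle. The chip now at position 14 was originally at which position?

4

Undo the operations in reverse order, starting from position 14:
  undo op 5 (in-shuffle, from top half): 14 ← 7
  undo op 4 (in-shuffle, from bottom half): 7 ← 17
  undo op 3 (out-shuffle, from top half): 17 ← 9
  undo op 2 (cut 19): 9 ← 2
  undo op 1 (cut 2): 2 ← 4
So the chip at position 14 came from original position 4.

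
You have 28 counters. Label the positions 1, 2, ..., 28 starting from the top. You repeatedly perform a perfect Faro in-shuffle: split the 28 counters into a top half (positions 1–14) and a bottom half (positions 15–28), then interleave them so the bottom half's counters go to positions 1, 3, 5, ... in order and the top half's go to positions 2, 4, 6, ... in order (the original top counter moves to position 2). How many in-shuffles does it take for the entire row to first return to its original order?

The in-shuffle permutes the 28 positions with cycle lengths [28].
Every counter is home exactly when every cycle has completed a whole number of laps, i.e. after lcm(28) = 28 in-shuffles.

28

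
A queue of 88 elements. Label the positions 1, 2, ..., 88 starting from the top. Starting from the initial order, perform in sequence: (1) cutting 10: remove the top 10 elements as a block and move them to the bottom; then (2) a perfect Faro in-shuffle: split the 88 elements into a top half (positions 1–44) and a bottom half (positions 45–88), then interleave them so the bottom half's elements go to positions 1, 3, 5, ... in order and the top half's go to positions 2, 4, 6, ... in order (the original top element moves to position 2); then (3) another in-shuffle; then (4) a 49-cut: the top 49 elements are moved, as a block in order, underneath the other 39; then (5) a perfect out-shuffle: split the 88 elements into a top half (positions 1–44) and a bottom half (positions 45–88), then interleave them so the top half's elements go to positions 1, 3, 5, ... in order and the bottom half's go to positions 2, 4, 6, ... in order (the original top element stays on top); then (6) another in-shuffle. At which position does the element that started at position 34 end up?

8

Track the element from position 34 forward through each operation:
  after op 1 (cut 10): 34 → 24
  after op 2 (in-shuffle): 24 → 48
  after op 3 (in-shuffle): 48 → 7
  after op 4 (cut 49): 7 → 46
  after op 5 (out-shuffle): 46 → 4
  after op 6 (in-shuffle): 4 → 8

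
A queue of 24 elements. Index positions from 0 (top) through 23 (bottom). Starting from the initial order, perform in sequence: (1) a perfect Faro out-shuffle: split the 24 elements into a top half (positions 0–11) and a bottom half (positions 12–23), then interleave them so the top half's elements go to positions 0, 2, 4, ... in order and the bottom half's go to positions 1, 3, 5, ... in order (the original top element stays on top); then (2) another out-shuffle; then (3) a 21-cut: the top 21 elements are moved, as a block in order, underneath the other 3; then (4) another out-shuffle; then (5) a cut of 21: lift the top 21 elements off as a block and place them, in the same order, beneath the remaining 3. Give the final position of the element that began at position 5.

Track the element from position 5 forward through each operation:
  after op 1 (out-shuffle): 5 → 10
  after op 2 (out-shuffle): 10 → 20
  after op 3 (cut 21): 20 → 23
  after op 4 (out-shuffle): 23 → 23
  after op 5 (cut 21): 23 → 2

2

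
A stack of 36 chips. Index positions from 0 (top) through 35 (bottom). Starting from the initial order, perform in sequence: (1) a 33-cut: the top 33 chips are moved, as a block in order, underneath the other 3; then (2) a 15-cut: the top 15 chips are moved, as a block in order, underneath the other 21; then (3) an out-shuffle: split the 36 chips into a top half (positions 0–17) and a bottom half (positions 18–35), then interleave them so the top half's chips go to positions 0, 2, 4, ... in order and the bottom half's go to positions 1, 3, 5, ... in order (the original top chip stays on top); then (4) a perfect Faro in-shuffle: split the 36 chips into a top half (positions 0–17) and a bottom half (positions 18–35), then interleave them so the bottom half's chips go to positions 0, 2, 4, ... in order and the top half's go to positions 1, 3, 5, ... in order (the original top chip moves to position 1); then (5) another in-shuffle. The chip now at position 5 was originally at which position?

3

Undo the operations in reverse order, starting from position 5:
  undo op 5 (in-shuffle, from top half): 5 ← 2
  undo op 4 (in-shuffle, from bottom half): 2 ← 19
  undo op 3 (out-shuffle, from bottom half): 19 ← 27
  undo op 2 (cut 15): 27 ← 6
  undo op 1 (cut 33): 6 ← 3
So the chip at position 5 came from original position 3.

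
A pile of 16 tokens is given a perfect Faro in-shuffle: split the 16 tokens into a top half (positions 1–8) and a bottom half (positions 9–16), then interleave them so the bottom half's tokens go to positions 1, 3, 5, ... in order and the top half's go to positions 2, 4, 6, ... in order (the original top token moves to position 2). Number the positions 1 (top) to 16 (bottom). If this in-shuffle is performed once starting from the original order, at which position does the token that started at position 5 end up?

10

Track the token's position through each in-shuffle:
5 → 10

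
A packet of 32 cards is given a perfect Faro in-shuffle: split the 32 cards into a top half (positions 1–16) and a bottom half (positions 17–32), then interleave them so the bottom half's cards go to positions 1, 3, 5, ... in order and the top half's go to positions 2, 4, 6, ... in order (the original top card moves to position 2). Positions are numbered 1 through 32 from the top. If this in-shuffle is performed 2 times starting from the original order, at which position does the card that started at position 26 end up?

Track the card's position through each in-shuffle:
26 → 19 → 5

5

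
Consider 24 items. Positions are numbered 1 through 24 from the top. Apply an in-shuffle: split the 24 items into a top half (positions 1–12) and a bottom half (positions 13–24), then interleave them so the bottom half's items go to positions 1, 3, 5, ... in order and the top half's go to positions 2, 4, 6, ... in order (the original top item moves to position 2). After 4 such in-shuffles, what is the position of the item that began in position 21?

11

Track the item's position through each in-shuffle:
21 → 17 → 9 → 18 → 11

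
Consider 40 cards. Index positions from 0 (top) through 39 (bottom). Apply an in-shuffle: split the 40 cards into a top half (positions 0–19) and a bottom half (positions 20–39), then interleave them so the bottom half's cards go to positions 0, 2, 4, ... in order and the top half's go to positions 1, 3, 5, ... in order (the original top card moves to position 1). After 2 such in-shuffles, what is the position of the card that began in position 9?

Track the card's position through each in-shuffle:
9 → 19 → 39

39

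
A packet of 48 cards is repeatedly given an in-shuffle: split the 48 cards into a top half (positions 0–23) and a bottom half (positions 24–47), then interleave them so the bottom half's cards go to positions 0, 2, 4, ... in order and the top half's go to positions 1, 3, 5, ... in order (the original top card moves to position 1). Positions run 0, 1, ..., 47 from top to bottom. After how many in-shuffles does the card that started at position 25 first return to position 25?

21

Follow position 25 under repeated in-shuffles:
25 → 2 → 5 → 11 → 23 → 47 → 46 → 44 → ... → 25 (length 21)
It first returns after 21 in-shuffles.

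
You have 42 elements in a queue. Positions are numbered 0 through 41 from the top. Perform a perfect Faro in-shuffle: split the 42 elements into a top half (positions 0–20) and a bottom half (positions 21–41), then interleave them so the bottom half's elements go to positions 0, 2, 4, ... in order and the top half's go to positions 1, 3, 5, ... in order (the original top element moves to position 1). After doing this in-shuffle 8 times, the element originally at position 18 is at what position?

Track the element's position through each in-shuffle:
18 → 37 → 32 → 22 → 2 → 5 → 11 → 23 → 4

4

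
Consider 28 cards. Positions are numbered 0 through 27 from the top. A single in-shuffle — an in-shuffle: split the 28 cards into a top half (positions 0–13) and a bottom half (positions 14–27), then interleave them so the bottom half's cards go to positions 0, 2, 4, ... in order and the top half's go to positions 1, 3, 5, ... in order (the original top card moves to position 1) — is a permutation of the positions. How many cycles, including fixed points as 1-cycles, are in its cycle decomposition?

1

Trace each unvisited position around until it returns:
(0 1 3 7 15 2 ... len 28)
1 cycle in total.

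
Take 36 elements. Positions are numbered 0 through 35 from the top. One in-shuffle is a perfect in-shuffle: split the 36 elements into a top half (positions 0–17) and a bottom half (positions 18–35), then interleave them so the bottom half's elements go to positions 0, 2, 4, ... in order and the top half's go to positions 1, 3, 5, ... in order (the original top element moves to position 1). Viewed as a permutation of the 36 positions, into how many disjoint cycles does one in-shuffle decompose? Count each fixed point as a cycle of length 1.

Trace each unvisited position around until it returns:
(0 1 3 7 15 31 ... len 36)
1 cycle in total.

1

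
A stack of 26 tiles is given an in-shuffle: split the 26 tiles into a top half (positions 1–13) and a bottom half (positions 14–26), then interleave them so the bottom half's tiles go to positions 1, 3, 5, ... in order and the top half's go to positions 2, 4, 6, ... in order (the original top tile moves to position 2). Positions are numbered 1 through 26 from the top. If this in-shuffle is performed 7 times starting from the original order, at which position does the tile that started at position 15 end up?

Track the tile's position through each in-shuffle:
15 → 3 → 6 → 12 → 24 → 21 → 15 → 3

3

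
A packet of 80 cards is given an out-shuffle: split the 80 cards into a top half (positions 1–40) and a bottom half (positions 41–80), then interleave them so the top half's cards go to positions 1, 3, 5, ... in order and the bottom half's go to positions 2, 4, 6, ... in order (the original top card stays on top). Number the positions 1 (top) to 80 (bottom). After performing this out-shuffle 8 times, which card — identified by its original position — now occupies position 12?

39

Work backwards from position 12, undoing one out-shuffle at a time:
12 ← 46 ← 63 ← 32 ← 56 ← 68 ← 74 ← 77 ← 39
So the card now at position 12 started at position 39.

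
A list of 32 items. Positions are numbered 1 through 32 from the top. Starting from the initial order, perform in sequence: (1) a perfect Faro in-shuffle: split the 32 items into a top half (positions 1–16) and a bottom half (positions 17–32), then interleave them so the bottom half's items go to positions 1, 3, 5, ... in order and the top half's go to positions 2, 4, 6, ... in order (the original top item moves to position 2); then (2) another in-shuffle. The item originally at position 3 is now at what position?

Track the item from position 3 forward through each operation:
  after op 1 (in-shuffle): 3 → 6
  after op 2 (in-shuffle): 6 → 12

12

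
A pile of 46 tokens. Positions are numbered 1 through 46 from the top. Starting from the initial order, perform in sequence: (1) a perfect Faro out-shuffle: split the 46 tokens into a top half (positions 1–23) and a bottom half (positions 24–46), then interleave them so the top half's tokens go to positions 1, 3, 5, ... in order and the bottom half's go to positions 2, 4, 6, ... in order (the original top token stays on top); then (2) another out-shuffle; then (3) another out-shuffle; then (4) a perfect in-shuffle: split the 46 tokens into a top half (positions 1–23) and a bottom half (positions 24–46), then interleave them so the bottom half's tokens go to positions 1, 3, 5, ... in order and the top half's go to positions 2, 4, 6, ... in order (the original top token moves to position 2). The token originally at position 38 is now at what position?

7

Track the token from position 38 forward through each operation:
  after op 1 (out-shuffle): 38 → 30
  after op 2 (out-shuffle): 30 → 14
  after op 3 (out-shuffle): 14 → 27
  after op 4 (in-shuffle): 27 → 7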